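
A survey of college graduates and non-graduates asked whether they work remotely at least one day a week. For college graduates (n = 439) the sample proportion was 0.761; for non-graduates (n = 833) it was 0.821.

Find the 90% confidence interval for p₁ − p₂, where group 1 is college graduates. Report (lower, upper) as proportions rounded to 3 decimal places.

(-0.100, -0.020)

SE₁ = √(p̂₁(1−p̂₁)/n₁) = √(0.7610·0.2390/439) = 0.02035; SE₂ = √(0.8210·0.1790/833) = 0.01328.
Independent samples: SE of the difference = √(SE₁² + SE₂²) = √(0.0004141225 + 0.0001763584) = 0.02430.
z* for 90% confidence is 1.645, so the margin of error is 1.645 × 0.02430 = 0.03997.
Point estimate p̂₁ − p̂₂ = 0.7610 − 0.8210 = -0.0600.
-0.0600 ± 0.03997 → (-0.100, -0.020).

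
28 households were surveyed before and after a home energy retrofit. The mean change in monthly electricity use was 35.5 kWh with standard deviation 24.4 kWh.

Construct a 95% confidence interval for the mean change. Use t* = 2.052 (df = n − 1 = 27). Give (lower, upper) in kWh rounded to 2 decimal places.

(26.04, 44.96)

Paired design: SE = s_d/√n = 24.4/√28 = 4.6112.
t* = 2.052; margin of error = 2.052 × 4.6112 = 9.4622.
35.5 ± 9.4622 → (26.04, 44.96).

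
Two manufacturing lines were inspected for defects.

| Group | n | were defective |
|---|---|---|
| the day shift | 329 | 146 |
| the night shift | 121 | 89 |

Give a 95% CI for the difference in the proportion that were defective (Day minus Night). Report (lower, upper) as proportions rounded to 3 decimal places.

(-0.387, -0.197)

First, p̂₁ = 146/329 = 0.4438; p̂₂ = 89/121 = 0.7355.
The two standard errors are √(0.4438×0.5562/329) = 0.02739 and √(0.7355×0.2645/121) = 0.04010.
Because the samples are independent, SE_diff = √(0.02739² + 0.04010²) = 0.04856.
Using z* = 1.960 for 95%, ME = 1.960 × 0.04856 = 0.09518.
p̂₁ − p̂₂ = -0.2917; interval -0.2917 ± 0.09518 gives (-0.387, -0.197).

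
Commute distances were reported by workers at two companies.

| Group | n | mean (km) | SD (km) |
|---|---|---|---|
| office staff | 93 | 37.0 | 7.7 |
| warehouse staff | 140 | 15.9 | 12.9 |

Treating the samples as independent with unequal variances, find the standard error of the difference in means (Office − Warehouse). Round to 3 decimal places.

1.351

Per-group SEs: s₁/√n₁ = 7.7/√93 = 0.7985, s₂/√n₂ = 12.9/√140 = 1.0902.
Unpooled SE of the difference: √(0.63760225 + 1.18853604) = 1.3513.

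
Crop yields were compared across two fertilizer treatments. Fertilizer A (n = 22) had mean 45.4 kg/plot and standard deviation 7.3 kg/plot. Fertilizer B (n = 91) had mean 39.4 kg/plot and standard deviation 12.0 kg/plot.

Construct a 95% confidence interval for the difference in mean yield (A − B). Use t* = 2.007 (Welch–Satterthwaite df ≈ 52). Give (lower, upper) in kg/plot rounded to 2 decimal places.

(1.98, 10.02)

Per-group SEs: s₁/√n₁ = 7.3/√22 = 1.5564, s₂/√n₂ = 12.0/√91 = 1.2579.
Unpooled SE of the difference: √(2.42238096 + 1.58231241) = 2.0012.
Margin of error = t* · SE = 2.007 × 2.0012 = 4.0164.
x̄₁ − x̄₂ = 45.4 − 39.4 = 6.0000.
CI: 6.0000 ± 4.0164 = (1.98, 10.02).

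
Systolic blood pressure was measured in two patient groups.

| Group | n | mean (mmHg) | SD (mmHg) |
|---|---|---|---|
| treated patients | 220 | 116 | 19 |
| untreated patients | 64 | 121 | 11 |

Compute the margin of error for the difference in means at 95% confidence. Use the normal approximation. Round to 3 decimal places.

Standard errors of each mean: 19/√220 = 1.2810 and 11/√64 = 1.3750.
SE(x̄₁ − x̄₂) = √(1.2810² + 1.3750²) = 1.8793 for independent samples with unequal variances.
With z* = 1.960, the margin is 1.960 × 1.8793 = 3.6834.

3.683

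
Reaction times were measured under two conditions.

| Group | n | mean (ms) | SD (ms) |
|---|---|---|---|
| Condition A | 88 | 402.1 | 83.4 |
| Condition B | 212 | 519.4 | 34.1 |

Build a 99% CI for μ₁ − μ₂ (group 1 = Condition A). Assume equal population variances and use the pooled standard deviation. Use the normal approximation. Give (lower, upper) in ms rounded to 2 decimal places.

(-134.75, -99.85)

Pooled variance s_p² = [87·83.4² + 211·34.1²] / (88+212−2) = 2853.9820, so s_p = 53.4227.
SE_diff = s_p·√(1/n₁ + 1/n₂) = 53.4227·√(1/88 + 1/212) = 6.7745.
z* = 2.576; margin = 2.576 × 6.7745 = 17.4511.
Difference = 402.1 − 519.4 = -117.3000.
-117.3000 ± 17.4511 → (-134.75, -99.85).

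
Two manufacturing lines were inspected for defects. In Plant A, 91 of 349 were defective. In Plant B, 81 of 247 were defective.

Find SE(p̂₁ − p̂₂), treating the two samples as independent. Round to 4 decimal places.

0.0380

First, p̂₁ = 91/349 = 0.2607; p̂₂ = 81/247 = 0.3279.
The two standard errors are √(0.2607×0.7393/349) = 0.02350 and √(0.3279×0.6721/247) = 0.02987.
Because the samples are independent, SE_diff = √(0.02350² + 0.02987²) = 0.03801.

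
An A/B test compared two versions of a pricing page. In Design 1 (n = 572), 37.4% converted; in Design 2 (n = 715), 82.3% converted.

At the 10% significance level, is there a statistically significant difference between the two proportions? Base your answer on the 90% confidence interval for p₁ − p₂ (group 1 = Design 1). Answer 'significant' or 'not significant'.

significant

SE₁ = √(p̂₁(1−p̂₁)/n₁) = √(0.3740·0.6260/572) = 0.02023; SE₂ = √(0.8230·0.1770/715) = 0.01427.
Independent samples: SE of the difference = √(SE₁² + SE₂²) = √(0.0004092529 + 0.0002036329) = 0.02476.
z* for 90% confidence is 1.645, so the margin of error is 1.645 × 0.02476 = 0.04073.
Point estimate p̂₁ − p̂₂ = 0.3740 − 0.8230 = -0.4490.
-0.4490 ± 0.04073 → (-0.48973, -0.40827).
The interval (-0.48973, -0.40827) does not contain 0, so the difference is significant.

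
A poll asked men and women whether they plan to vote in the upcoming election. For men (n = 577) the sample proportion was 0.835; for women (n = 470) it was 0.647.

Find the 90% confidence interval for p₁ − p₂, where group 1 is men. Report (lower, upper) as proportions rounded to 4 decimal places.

(0.1437, 0.2323)

The two standard errors are √(0.8350×0.1650/577) = 0.01545 and √(0.6470×0.3530/470) = 0.02204.
Because the samples are independent, SE_diff = √(0.01545² + 0.02204²) = 0.02692.
Using z* = 1.645 for 90%, ME = 1.645 × 0.02692 = 0.04428.
p̂₁ − p̂₂ = 0.1880; interval 0.1880 ± 0.04428 gives (0.1437, 0.2323).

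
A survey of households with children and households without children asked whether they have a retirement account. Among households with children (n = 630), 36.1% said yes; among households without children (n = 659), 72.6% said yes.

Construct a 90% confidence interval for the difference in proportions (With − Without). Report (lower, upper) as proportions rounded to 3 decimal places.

(-0.408, -0.322)

SE₁ = √(p̂₁(1−p̂₁)/n₁) = √(0.3610·0.6390/630) = 0.01914; SE₂ = √(0.7260·0.2740/659) = 0.01737.
Independent samples: SE of the difference = √(SE₁² + SE₂²) = √(0.0003663396 + 0.0003017169) = 0.02585.
z* for 90% confidence is 1.645, so the margin of error is 1.645 × 0.02585 = 0.04252.
Point estimate p̂₁ − p̂₂ = 0.3610 − 0.7260 = -0.3650.
-0.3650 ± 0.04252 → (-0.408, -0.322).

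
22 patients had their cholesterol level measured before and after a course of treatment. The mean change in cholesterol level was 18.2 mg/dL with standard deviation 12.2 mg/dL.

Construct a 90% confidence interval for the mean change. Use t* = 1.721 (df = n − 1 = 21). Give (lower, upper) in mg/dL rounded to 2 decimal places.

(13.72, 22.68)

Paired design: SE = s_d/√n = 12.2/√22 = 2.6010.
t* = 1.721; margin of error = 1.721 × 2.6010 = 4.4763.
18.2 ± 4.4763 → (13.72, 22.68).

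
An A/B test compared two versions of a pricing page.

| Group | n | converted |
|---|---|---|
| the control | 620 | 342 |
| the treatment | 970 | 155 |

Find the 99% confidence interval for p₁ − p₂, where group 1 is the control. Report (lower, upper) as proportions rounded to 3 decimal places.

(0.332, 0.452)

p̂₁ = 342/620 = 0.5516 and p̂₂ = 155/970 = 0.1598.
SE₁ = √(p̂₁(1−p̂₁)/n₁) = √(0.5516·0.4484/620) = 0.01997; SE₂ = √(0.1598·0.8402/970) = 0.01177.
Independent samples: SE of the difference = √(SE₁² + SE₂²) = √(0.0003988009 + 0.0001385329) = 0.02318.
z* for 99% confidence is 2.576, so the margin of error is 2.576 × 0.02318 = 0.05971.
Point estimate p̂₁ − p̂₂ = 0.5516 − 0.1598 = 0.3918.
0.3918 ± 0.05971 → (0.332, 0.452).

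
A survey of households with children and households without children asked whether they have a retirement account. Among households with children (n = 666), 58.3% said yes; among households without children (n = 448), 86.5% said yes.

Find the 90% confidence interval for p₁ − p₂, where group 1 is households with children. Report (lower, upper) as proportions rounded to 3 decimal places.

(-0.323, -0.241)

Each SE is √(p̂(1−p̂)/n): √(0.5830·0.4170/666) = 0.01911 and √(0.8650·0.1350/448) = 0.01614.
SE(p̂₁ − p̂₂) = √(SE₁² + SE₂²) = √(0.0003651921 + 0.0002604996) = 0.02501, since the two samples are independent.
At 90% confidence z* = 1.645; margin = 1.645 × 0.02501 = 0.04114.
The difference is 0.5830 − 0.8650 = -0.2820, so the interval is -0.2820 ± 0.04114 = (-0.323, -0.241).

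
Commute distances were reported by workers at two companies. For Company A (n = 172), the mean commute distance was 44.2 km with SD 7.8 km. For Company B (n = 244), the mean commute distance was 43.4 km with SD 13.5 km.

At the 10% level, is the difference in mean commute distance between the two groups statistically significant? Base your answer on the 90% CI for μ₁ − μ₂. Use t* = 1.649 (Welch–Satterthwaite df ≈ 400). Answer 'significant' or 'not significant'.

not significant

Standard errors of each mean: 7.8/√172 = 0.5947 and 13.5/√244 = 0.8642.
SE(x̄₁ − x̄₂) = √(0.5947² + 0.8642²) = 1.0491 for independent samples with unequal variances.
With t* = 1.649, the margin is 1.649 × 1.0491 = 1.7300.
x̄₁ − x̄₂ = 44.2 − 43.4 = 0.8000; the interval is 0.8000 ± 1.7300 = (-0.9300, 2.5300).
The interval (-0.9300, 2.5300) contains 0, so the difference is not significant.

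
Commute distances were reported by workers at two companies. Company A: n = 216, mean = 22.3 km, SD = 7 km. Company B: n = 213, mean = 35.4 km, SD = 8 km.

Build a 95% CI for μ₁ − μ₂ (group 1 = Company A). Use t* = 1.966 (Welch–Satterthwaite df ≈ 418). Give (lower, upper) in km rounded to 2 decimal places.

(-14.53, -11.67)

Standard errors of each mean: 7/√216 = 0.4763 and 8/√213 = 0.5482.
SE(x̄₁ − x̄₂) = √(0.4763² + 0.5482²) = 0.7262 for independent samples with unequal variances.
With t* = 1.966, the margin is 1.966 × 0.7262 = 1.4277.
x̄₁ − x̄₂ = 22.3 − 35.4 = -13.1000; the interval is -13.1000 ± 1.4277 = (-14.53, -11.67).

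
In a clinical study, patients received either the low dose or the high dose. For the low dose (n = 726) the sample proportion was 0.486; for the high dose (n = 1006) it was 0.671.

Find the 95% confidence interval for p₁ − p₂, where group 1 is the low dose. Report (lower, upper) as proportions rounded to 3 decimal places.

Each SE is √(p̂(1−p̂)/n): √(0.4860·0.5140/726) = 0.01855 and √(0.6710·0.3290/1006) = 0.01481.
SE(p̂₁ − p̂₂) = √(SE₁² + SE₂²) = √(0.0003441025 + 0.0002193361) = 0.02374, since the two samples are independent.
At 95% confidence z* = 1.960; margin = 1.960 × 0.02374 = 0.04653.
The difference is 0.4860 − 0.6710 = -0.1850, so the interval is -0.1850 ± 0.04653 = (-0.232, -0.138).

(-0.232, -0.138)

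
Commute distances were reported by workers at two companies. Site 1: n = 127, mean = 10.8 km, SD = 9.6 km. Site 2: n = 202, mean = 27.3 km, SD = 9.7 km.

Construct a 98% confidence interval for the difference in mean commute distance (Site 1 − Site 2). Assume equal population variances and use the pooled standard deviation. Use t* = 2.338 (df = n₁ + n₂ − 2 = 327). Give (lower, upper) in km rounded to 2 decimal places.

(-19.06, -13.94)

s_p = √[((n₁−1)s₁² + (n₂−1)s₂²)/(n₁+n₂−2)] = √[(126·9.6² + 201·9.7²)/327] = 9.6616.
SE = 9.6616·√(1/127 + 1/202) = 1.0941.
With t* = 2.338, margin = 2.338 × 1.0941 = 2.5580.
x̄₁ − x̄₂ = 10.8 − 27.3 = -16.5000; interval -16.5000 ± 2.5580 = (-19.06, -13.94).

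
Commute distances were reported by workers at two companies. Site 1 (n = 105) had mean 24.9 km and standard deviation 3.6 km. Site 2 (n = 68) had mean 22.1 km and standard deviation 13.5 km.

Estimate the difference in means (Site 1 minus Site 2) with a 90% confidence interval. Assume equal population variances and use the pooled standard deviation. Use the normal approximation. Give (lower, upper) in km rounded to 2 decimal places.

(0.52, 5.08)

Pooled variance s_p² = [104·3.6² + 67·13.5²] / (105+68−2) = 79.2900, so s_p = 8.9045.
SE_diff = s_p·√(1/n₁ + 1/n₂) = 8.9045·√(1/105 + 1/68) = 1.3861.
z* = 1.645; margin = 1.645 × 1.3861 = 2.2801.
Difference = 24.9 − 22.1 = 2.8000.
2.8000 ± 2.2801 → (0.52, 5.08).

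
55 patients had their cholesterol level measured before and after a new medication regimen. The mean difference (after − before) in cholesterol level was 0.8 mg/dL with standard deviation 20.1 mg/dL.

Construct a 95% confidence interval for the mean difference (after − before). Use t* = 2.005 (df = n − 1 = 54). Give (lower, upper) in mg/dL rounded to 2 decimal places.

This is a matched-pairs design, so SE = s_d/√n = 20.1/√55 = 2.7103.
Margin = 2.005 × 2.7103 = 5.4342; the interval is 0.8 ± 5.4342 = (-4.63, 6.23).

(-4.63, 6.23)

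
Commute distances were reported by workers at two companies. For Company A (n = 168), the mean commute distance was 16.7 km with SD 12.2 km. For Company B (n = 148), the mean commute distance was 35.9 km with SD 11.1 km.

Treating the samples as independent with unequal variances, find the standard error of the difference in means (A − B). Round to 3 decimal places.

Per-group SEs: s₁/√n₁ = 12.2/√168 = 0.9413, s₂/√n₂ = 11.1/√148 = 0.9124.
Unpooled SE of the difference: √(0.88604569 + 0.83247376) = 1.3109.

1.311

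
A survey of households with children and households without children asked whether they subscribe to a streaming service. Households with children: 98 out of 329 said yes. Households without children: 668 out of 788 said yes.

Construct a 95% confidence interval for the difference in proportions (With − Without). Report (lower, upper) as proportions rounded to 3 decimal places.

(-0.605, -0.494)

p̂₁ = 98/329 = 0.2979 and p̂₂ = 668/788 = 0.8477.
SE₁ = √(p̂₁(1−p̂₁)/n₁) = √(0.2979·0.7021/329) = 0.02521; SE₂ = √(0.8477·0.1523/788) = 0.01280.
Independent samples: SE of the difference = √(SE₁² + SE₂²) = √(0.0006355441 + 0.00016384) = 0.02827.
z* for 95% confidence is 1.960, so the margin of error is 1.960 × 0.02827 = 0.05541.
Point estimate p̂₁ − p̂₂ = 0.2979 − 0.8477 = -0.5498.
-0.5498 ± 0.05541 → (-0.605, -0.494).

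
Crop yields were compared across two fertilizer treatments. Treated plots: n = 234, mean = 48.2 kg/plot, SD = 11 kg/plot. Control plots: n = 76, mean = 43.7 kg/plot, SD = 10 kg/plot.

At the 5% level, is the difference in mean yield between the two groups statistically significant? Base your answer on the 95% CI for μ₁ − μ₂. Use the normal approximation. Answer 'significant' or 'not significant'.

Per-group SEs: s₁/√n₁ = 11/√234 = 0.7191, s₂/√n₂ = 10/√76 = 1.1471.
Unpooled SE of the difference: √(0.51710481 + 1.31583841) = 1.3539.
Margin of error = z* · SE = 1.960 × 1.3539 = 2.6536.
x̄₁ − x̄₂ = 48.2 − 43.7 = 4.5000.
CI: 4.5000 ± 2.6536 = (1.8464, 7.1536).
The interval (1.8464, 7.1536) does not contain 0, so the difference is significant.

significant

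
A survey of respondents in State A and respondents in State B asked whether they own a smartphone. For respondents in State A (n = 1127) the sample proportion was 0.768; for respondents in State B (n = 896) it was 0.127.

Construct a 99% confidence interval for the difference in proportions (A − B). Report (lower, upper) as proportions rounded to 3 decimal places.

The two standard errors are √(0.7680×0.2320/1127) = 0.01257 and √(0.1270×0.8730/896) = 0.01112.
Because the samples are independent, SE_diff = √(0.01257² + 0.01112²) = 0.01678.
Using z* = 2.576 for 99%, ME = 2.576 × 0.01678 = 0.04323.
p̂₁ − p̂₂ = 0.6410; interval 0.6410 ± 0.04323 gives (0.598, 0.684).

(0.598, 0.684)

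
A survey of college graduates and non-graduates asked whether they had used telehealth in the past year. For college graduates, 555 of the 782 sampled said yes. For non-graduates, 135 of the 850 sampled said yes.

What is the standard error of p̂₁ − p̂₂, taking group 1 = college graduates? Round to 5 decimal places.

0.02051

Sample proportions: 555/782 = 0.7097, 135/850 = 0.1588.
Each SE is √(p̂(1−p̂)/n): √(0.7097·0.2903/782) = 0.01623 and √(0.1588·0.8412/850) = 0.01254.
SE(p̂₁ − p̂₂) = √(SE₁² + SE₂²) = √(0.0002634129 + 0.0001572516) = 0.02051, since the two samples are independent.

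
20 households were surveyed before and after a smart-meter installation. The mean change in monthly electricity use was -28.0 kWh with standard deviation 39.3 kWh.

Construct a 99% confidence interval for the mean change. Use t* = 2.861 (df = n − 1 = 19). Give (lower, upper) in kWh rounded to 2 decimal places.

(-53.14, -2.86)

This is a matched-pairs design, so SE = s_d/√n = 39.3/√20 = 8.7877.
Margin = 2.861 × 8.7877 = 25.1416; the interval is -28.0 ± 25.1416 = (-53.14, -2.86).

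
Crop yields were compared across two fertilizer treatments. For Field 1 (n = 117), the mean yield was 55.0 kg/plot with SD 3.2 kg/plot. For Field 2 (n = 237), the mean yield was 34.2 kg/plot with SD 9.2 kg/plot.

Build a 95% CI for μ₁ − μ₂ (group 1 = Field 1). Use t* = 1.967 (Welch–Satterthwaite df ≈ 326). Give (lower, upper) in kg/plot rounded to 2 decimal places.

Per-group SEs: s₁/√n₁ = 3.2/√117 = 0.2958, s₂/√n₂ = 9.2/√237 = 0.5976.
Unpooled SE of the difference: √(0.08749764 + 0.35712576) = 0.6668.
Margin of error = t* · SE = 1.967 × 0.6668 = 1.3116.
x̄₁ − x̄₂ = 55.0 − 34.2 = 20.8000.
CI: 20.8000 ± 1.3116 = (19.49, 22.11).

(19.49, 22.11)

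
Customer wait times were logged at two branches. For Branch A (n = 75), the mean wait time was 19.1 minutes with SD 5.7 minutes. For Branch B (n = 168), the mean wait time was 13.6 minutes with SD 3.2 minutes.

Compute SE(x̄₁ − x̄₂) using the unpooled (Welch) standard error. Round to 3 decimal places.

0.703

Per-group SEs: s₁/√n₁ = 5.7/√75 = 0.6582, s₂/√n₂ = 3.2/√168 = 0.2469.
Unpooled SE of the difference: √(0.43322724 + 0.06095961) = 0.7030.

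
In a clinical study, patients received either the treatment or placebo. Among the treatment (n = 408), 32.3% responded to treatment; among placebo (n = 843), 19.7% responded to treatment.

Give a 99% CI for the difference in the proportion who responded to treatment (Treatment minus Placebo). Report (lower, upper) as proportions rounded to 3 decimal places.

Each SE is √(p̂(1−p̂)/n): √(0.3230·0.6770/408) = 0.02315 and √(0.1970·0.8030/843) = 0.01370.
SE(p̂₁ − p̂₂) = √(SE₁² + SE₂²) = √(0.0005359225 + 0.00018769) = 0.02690, since the two samples are independent.
At 99% confidence z* = 2.576; margin = 2.576 × 0.02690 = 0.06929.
The difference is 0.3230 − 0.1970 = 0.1260, so the interval is 0.1260 ± 0.06929 = (0.057, 0.195).

(0.057, 0.195)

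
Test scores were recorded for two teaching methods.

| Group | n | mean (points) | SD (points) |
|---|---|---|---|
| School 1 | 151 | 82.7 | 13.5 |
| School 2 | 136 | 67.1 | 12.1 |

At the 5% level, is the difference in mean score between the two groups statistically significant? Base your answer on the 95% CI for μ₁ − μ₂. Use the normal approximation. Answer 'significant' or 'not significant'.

significant

SE₁ = s₁/√n₁ = 13.5/√151 = 1.0986; SE₂ = 12.1/√136 = 1.0376.
Independent samples, unequal variances: SE_diff = √(SE₁² + SE₂²) = √(1.20692196 + 1.07661376) = 1.5111.
z* = 1.960, so margin of error = 1.960 × 1.5111 = 2.9618.
Difference in means = 82.7 − 67.1 = 15.6000.
15.6000 ± 2.9618 → (12.6382, 18.5618).
The interval (12.6382, 18.5618) does not contain 0, so the difference is significant.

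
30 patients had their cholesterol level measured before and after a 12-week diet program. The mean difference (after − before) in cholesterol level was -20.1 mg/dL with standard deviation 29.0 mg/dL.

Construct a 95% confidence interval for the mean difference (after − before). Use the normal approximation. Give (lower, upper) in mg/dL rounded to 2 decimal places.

(-30.48, -9.72)

Paired design: SE = s_d/√n = 29.0/√30 = 5.2947.
z* = 1.960; margin of error = 1.960 × 5.2947 = 10.3776.
-20.1 ± 10.3776 → (-30.48, -9.72).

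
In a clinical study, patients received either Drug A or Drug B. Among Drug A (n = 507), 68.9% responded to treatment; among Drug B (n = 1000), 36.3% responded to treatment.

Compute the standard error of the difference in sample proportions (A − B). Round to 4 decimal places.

SE₁ = √(p̂₁(1−p̂₁)/n₁) = √(0.6890·0.3110/507) = 0.02056; SE₂ = √(0.3630·0.6370/1000) = 0.01521.
Independent samples: SE of the difference = √(SE₁² + SE₂²) = √(0.0004227136 + 0.0002313441) = 0.02557.

0.0256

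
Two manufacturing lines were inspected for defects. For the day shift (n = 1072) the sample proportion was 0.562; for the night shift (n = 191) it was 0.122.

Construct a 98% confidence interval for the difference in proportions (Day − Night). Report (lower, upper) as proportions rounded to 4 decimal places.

(0.3746, 0.5054)

SE₁ = √(p̂₁(1−p̂₁)/n₁) = √(0.5620·0.4380/1072) = 0.01515; SE₂ = √(0.1220·0.8780/191) = 0.02368.
Independent samples: SE of the difference = √(SE₁² + SE₂²) = √(0.0002295225 + 0.0005607424) = 0.02811.
z* for 98% confidence is 2.326, so the margin of error is 2.326 × 0.02811 = 0.06538.
Point estimate p̂₁ − p̂₂ = 0.5620 − 0.1220 = 0.4400.
0.4400 ± 0.06538 → (0.3746, 0.5054).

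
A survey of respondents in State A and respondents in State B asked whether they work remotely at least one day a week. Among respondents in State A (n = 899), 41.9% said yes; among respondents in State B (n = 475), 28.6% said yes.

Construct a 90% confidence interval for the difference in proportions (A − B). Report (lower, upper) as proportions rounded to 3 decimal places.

The two standard errors are √(0.4190×0.5810/899) = 0.01646 and √(0.2860×0.7140/475) = 0.02073.
Because the samples are independent, SE_diff = √(0.01646² + 0.02073²) = 0.02647.
Using z* = 1.645 for 90%, ME = 1.645 × 0.02647 = 0.04354.
p̂₁ − p̂₂ = 0.1330; interval 0.1330 ± 0.04354 gives (0.089, 0.177).

(0.089, 0.177)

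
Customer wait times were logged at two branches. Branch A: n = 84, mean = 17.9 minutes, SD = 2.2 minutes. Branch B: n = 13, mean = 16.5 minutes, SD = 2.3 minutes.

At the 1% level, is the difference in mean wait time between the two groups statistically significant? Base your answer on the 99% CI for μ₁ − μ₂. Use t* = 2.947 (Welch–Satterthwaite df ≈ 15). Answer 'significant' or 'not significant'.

Per-group SEs: s₁/√n₁ = 2.2/√84 = 0.2400, s₂/√n₂ = 2.3/√13 = 0.6379.
Unpooled SE of the difference: √(0.0576 + 0.40691641) = 0.6816.
Margin of error = t* · SE = 2.947 × 0.6816 = 2.0087.
x̄₁ − x̄₂ = 17.9 − 16.5 = 1.4000.
CI: 1.4000 ± 2.0087 = (-0.6087, 3.4087).
The interval (-0.6087, 3.4087) contains 0, so the difference is not significant.

not significant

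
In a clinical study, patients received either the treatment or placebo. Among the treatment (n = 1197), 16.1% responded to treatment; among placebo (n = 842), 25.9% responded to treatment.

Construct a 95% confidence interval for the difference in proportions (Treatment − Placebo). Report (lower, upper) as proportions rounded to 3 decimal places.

Each SE is √(p̂(1−p̂)/n): √(0.1610·0.8390/1197) = 0.01062 and √(0.2590·0.7410/842) = 0.01510.
SE(p̂₁ − p̂₂) = √(SE₁² + SE₂²) = √(0.0001127844 + 0.00022801) = 0.01846, since the two samples are independent.
At 95% confidence z* = 1.960; margin = 1.960 × 0.01846 = 0.03618.
The difference is 0.1610 − 0.2590 = -0.0980, so the interval is -0.0980 ± 0.03618 = (-0.134, -0.062).

(-0.134, -0.062)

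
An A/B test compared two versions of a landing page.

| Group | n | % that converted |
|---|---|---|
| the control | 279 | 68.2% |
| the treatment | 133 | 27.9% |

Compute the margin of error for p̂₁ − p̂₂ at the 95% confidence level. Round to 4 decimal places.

The two standard errors are √(0.6820×0.3180/279) = 0.02788 and √(0.2790×0.7210/133) = 0.03889.
Because the samples are independent, SE_diff = √(0.02788² + 0.03889²) = 0.04785.
Using z* = 1.960 for 95%, ME = 1.960 × 0.04785 = 0.09379.

0.0938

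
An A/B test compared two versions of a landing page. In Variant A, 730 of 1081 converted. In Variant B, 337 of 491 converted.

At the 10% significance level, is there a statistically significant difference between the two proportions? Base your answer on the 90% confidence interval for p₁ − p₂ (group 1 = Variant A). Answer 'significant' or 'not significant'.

p̂₁ = 730/1081 = 0.6753 and p̂₂ = 337/491 = 0.6864.
SE₁ = √(p̂₁(1−p̂₁)/n₁) = √(0.6753·0.3247/1081) = 0.01424; SE₂ = √(0.6864·0.3136/491) = 0.02094.
Independent samples: SE of the difference = √(SE₁² + SE₂²) = √(0.0002027776 + 0.0004384836) = 0.02532.
z* for 90% confidence is 1.645, so the margin of error is 1.645 × 0.02532 = 0.04165.
Point estimate p̂₁ − p̂₂ = 0.6753 − 0.6864 = -0.0111.
-0.0111 ± 0.04165 → (-0.05275, 0.03055).
The interval (-0.05275, 0.03055) contains 0, so the difference is not significant.

not significant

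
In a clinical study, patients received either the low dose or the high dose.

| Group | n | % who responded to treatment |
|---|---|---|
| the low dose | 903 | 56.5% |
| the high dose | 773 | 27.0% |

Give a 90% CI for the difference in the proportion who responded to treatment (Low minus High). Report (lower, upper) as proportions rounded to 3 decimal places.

(0.257, 0.333)

SE₁ = √(p̂₁(1−p̂₁)/n₁) = √(0.5650·0.4350/903) = 0.01650; SE₂ = √(0.2700·0.7300/773) = 0.01597.
Independent samples: SE of the difference = √(SE₁² + SE₂²) = √(0.00027225 + 0.0002550409) = 0.02296.
z* for 90% confidence is 1.645, so the margin of error is 1.645 × 0.02296 = 0.03777.
Point estimate p̂₁ − p̂₂ = 0.5650 − 0.2700 = 0.2950.
0.2950 ± 0.03777 → (0.257, 0.333).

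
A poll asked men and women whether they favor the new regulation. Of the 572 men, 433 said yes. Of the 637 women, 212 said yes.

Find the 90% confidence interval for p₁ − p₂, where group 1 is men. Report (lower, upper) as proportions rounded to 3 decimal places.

(0.382, 0.467)

Sample proportions: 433/572 = 0.7570, 212/637 = 0.3328.
Each SE is √(p̂(1−p̂)/n): √(0.7570·0.2430/572) = 0.01793 and √(0.3328·0.6672/637) = 0.01867.
SE(p̂₁ − p̂₂) = √(SE₁² + SE₂²) = √(0.0003214849 + 0.0003485689) = 0.02589, since the two samples are independent.
At 90% confidence z* = 1.645; margin = 1.645 × 0.02589 = 0.04259.
The difference is 0.7570 − 0.3328 = 0.4242, so the interval is 0.4242 ± 0.04259 = (0.382, 0.467).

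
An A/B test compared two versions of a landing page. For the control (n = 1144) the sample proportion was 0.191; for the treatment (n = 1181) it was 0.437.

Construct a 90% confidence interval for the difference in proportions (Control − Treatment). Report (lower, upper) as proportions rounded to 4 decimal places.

Each SE is √(p̂(1−p̂)/n): √(0.1910·0.8090/1144) = 0.01162 and √(0.4370·0.5630/1181) = 0.01443.
SE(p̂₁ − p̂₂) = √(SE₁² + SE₂²) = √(0.0001350244 + 0.0002082249) = 0.01853, since the two samples are independent.
At 90% confidence z* = 1.645; margin = 1.645 × 0.01853 = 0.03048.
The difference is 0.1910 − 0.4370 = -0.2460, so the interval is -0.2460 ± 0.03048 = (-0.2765, -0.2155).

(-0.2765, -0.2155)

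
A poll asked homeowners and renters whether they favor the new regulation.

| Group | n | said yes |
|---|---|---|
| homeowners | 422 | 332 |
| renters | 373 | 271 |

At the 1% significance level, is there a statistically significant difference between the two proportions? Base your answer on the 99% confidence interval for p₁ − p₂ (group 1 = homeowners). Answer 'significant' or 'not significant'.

not significant

Sample proportions: 332/422 = 0.7867, 271/373 = 0.7265.
Each SE is √(p̂(1−p̂)/n): √(0.7867·0.2133/422) = 0.01994 and √(0.7265·0.2735/373) = 0.02308.
SE(p̂₁ − p̂₂) = √(SE₁² + SE₂²) = √(0.0003976036 + 0.0005326864) = 0.03050, since the two samples are independent.
At 99% confidence z* = 2.576; margin = 2.576 × 0.03050 = 0.07857.
The difference is 0.7867 − 0.7265 = 0.0602, so the interval is 0.0602 ± 0.07857 = (-0.01837, 0.13877).
The interval (-0.01837, 0.13877) contains 0, so the difference is not significant.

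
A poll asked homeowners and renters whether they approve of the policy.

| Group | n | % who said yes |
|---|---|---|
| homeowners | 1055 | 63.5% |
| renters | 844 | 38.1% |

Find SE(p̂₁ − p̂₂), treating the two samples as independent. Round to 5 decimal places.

Each SE is √(p̂(1−p̂)/n): √(0.6350·0.3650/1055) = 0.01482 and √(0.3810·0.6190/844) = 0.01672.
SE(p̂₁ − p̂₂) = √(SE₁² + SE₂²) = √(0.0002196324 + 0.0002795584) = 0.02234, since the two samples are independent.

0.02234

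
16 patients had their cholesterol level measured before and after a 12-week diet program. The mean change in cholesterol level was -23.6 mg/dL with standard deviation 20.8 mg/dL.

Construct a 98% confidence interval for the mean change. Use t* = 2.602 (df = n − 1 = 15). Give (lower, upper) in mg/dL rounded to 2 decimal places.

(-37.13, -10.07)

This is a matched-pairs design, so SE = s_d/√n = 20.8/√16 = 5.2000.
Margin = 2.602 × 5.2000 = 13.5304; the interval is -23.6 ± 13.5304 = (-37.13, -10.07).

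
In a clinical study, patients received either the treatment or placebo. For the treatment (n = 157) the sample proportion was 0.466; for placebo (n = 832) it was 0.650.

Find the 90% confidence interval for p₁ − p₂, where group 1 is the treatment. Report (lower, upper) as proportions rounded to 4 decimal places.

(-0.2549, -0.1131)

The two standard errors are √(0.4660×0.5340/157) = 0.03981 and √(0.6500×0.3500/832) = 0.01654.
Because the samples are independent, SE_diff = √(0.03981² + 0.01654²) = 0.04311.
Using z* = 1.645 for 90%, ME = 1.645 × 0.04311 = 0.07092.
p̂₁ − p̂₂ = -0.1840; interval -0.1840 ± 0.07092 gives (-0.2549, -0.1131).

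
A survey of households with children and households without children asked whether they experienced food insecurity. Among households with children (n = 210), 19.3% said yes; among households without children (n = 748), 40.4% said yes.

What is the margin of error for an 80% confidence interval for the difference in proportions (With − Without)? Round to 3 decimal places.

SE₁ = √(p̂₁(1−p̂₁)/n₁) = √(0.1930·0.8070/210) = 0.02723; SE₂ = √(0.4040·0.5960/748) = 0.01794.
Independent samples: SE of the difference = √(SE₁² + SE₂²) = √(0.0007414729 + 0.0003218436) = 0.03261.
z* for 80% confidence is 1.282, so the margin of error is 1.282 × 0.03261 = 0.04181.

0.042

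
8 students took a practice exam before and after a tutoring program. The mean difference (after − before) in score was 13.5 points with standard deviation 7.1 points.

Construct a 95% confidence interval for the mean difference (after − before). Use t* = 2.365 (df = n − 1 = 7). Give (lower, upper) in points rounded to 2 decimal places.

Paired design: SE = s_d/√n = 7.1/√8 = 2.5102.
t* = 2.365; margin of error = 2.365 × 2.5102 = 5.9366.
13.5 ± 5.9366 → (7.56, 19.44).

(7.56, 19.44)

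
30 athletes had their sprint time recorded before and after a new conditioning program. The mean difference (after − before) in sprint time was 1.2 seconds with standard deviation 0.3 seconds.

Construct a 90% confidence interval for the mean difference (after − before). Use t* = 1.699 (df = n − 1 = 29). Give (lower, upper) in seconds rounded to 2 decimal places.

Paired design: SE = s_d/√n = 0.3/√30 = 0.0548.
t* = 1.699; margin of error = 1.699 × 0.0548 = 0.0931.
1.2 ± 0.0931 → (1.11, 1.29).

(1.11, 1.29)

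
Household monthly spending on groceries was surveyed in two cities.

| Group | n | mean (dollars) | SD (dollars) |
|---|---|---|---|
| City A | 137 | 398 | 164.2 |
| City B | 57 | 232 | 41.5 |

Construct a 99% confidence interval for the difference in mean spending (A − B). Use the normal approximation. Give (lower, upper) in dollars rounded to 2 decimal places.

SE₁ = s₁/√n₁ = 164.2/√137 = 14.0286; SE₂ = 41.5/√57 = 5.4968.
Independent samples, unequal variances: SE_diff = √(SE₁² + SE₂²) = √(196.80161796 + 30.21481024) = 15.0671.
z* = 2.576, so margin of error = 2.576 × 15.0671 = 38.8128.
Difference in means = 398 − 232 = 166.0000.
166.0000 ± 38.8128 → (127.19, 204.81).

(127.19, 204.81)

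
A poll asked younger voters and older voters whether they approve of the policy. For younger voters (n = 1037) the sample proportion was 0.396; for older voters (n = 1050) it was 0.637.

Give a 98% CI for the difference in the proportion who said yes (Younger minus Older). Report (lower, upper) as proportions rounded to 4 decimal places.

(-0.2904, -0.1916)

The two standard errors are √(0.3960×0.6040/1037) = 0.01519 and √(0.6370×0.3630/1050) = 0.01484.
Because the samples are independent, SE_diff = √(0.01519² + 0.01484²) = 0.02124.
Using z* = 2.326 for 98%, ME = 2.326 × 0.02124 = 0.04940.
p̂₁ − p̂₂ = -0.2410; interval -0.2410 ± 0.04940 gives (-0.2904, -0.1916).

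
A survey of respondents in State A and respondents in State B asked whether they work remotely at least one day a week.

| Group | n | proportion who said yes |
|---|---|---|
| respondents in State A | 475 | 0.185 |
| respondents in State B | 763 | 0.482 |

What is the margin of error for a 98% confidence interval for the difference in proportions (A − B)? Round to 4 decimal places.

0.0591

The two standard errors are √(0.1850×0.8150/475) = 0.01782 and √(0.4820×0.5180/763) = 0.01809.
Because the samples are independent, SE_diff = √(0.01782² + 0.01809²) = 0.02539.
Using z* = 2.326 for 98%, ME = 2.326 × 0.02539 = 0.05906.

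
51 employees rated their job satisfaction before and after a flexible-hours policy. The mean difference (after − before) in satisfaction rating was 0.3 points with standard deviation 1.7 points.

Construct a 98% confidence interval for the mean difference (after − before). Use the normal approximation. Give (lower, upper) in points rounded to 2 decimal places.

This is a matched-pairs design, so SE = s_d/√n = 1.7/√51 = 0.2380.
Margin = 2.326 × 0.2380 = 0.5536; the interval is 0.3 ± 0.5536 = (-0.25, 0.85).

(-0.25, 0.85)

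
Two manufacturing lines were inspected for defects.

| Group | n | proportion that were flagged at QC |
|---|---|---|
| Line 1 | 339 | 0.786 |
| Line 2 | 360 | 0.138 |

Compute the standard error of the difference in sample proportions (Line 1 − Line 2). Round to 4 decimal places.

Each SE is √(p̂(1−p̂)/n): √(0.7860·0.2140/339) = 0.02228 and √(0.1380·0.8620/360) = 0.01818.
SE(p̂₁ − p̂₂) = √(SE₁² + SE₂²) = √(0.0004963984 + 0.0003305124) = 0.02876, since the two samples are independent.

0.0288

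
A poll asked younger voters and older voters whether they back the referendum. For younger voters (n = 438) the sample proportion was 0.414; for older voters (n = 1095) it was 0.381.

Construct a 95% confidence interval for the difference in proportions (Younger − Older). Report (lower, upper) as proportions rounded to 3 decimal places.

(-0.021, 0.087)

Each SE is √(p̂(1−p̂)/n): √(0.4140·0.5860/438) = 0.02353 and √(0.3810·0.6190/1095) = 0.01468.
SE(p̂₁ − p̂₂) = √(SE₁² + SE₂²) = √(0.0005536609 + 0.0002155024) = 0.02773, since the two samples are independent.
At 95% confidence z* = 1.960; margin = 1.960 × 0.02773 = 0.05435.
The difference is 0.4140 − 0.3810 = 0.0330, so the interval is 0.0330 ± 0.05435 = (-0.021, 0.087).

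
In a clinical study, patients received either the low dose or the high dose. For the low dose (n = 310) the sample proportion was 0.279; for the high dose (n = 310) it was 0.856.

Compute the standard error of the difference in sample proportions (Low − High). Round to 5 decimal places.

SE₁ = √(p̂₁(1−p̂₁)/n₁) = √(0.2790·0.7210/310) = 0.02547; SE₂ = √(0.8560·0.1440/310) = 0.01994.
Independent samples: SE of the difference = √(SE₁² + SE₂²) = √(0.0006487209 + 0.0003976036) = 0.03235.

0.03235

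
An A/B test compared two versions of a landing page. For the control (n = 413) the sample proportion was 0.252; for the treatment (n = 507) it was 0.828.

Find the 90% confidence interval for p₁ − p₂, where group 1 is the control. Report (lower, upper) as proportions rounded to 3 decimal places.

Each SE is √(p̂(1−p̂)/n): √(0.2520·0.7480/413) = 0.02136 and √(0.8280·0.1720/507) = 0.01676.
SE(p̂₁ − p̂₂) = √(SE₁² + SE₂²) = √(0.0004562496 + 0.0002808976) = 0.02715, since the two samples are independent.
At 90% confidence z* = 1.645; margin = 1.645 × 0.02715 = 0.04466.
The difference is 0.2520 − 0.8280 = -0.5760, so the interval is -0.5760 ± 0.04466 = (-0.621, -0.531).

(-0.621, -0.531)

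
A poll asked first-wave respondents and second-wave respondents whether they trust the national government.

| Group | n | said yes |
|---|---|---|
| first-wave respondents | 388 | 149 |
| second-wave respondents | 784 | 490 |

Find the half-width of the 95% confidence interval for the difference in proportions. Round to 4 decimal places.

0.0591

Sample proportions: 149/388 = 0.3840, 490/784 = 0.6250.
Each SE is √(p̂(1−p̂)/n): √(0.3840·0.6160/388) = 0.02469 and √(0.6250·0.3750/784) = 0.01729.
SE(p̂₁ − p̂₂) = √(SE₁² + SE₂²) = √(0.0006095961 + 0.0002989441) = 0.03014, since the two samples are independent.
At 95% confidence z* = 1.960; margin = 1.960 × 0.03014 = 0.05907.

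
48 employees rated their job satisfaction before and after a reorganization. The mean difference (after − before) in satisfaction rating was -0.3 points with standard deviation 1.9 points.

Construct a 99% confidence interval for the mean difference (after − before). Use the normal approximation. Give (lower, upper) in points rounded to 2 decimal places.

This is a matched-pairs design, so SE = s_d/√n = 1.9/√48 = 0.2742.
Margin = 2.576 × 0.2742 = 0.7063; the interval is -0.3 ± 0.7063 = (-1.01, 0.41).

(-1.01, 0.41)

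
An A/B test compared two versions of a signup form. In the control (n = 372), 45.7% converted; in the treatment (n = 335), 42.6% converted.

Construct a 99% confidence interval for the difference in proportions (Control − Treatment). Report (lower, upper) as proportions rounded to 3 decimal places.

The two standard errors are √(0.4570×0.5430/372) = 0.02583 and √(0.4260×0.5740/335) = 0.02702.
Because the samples are independent, SE_diff = √(0.02583² + 0.02702²) = 0.03738.
Using z* = 2.576 for 99%, ME = 2.576 × 0.03738 = 0.09629.
p̂₁ − p̂₂ = 0.0310; interval 0.0310 ± 0.09629 gives (-0.065, 0.127).

(-0.065, 0.127)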